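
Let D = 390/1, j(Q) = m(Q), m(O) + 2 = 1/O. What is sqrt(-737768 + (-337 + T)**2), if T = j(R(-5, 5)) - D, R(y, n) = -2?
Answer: I*sqrt(822391)/2 ≈ 453.43*I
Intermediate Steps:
m(O) = -2 + 1/O
j(Q) = -2 + 1/Q
D = 390 (D = 390*1 = 390)
T = -785/2 (T = (-2 + 1/(-2)) - 1*390 = (-2 - 1/2) - 390 = -5/2 - 390 = -785/2 ≈ -392.50)
sqrt(-737768 + (-337 + T)**2) = sqrt(-737768 + (-337 - 785/2)**2) = sqrt(-737768 + (-1459/2)**2) = sqrt(-737768 + 2128681/4) = sqrt(-822391/4) = I*sqrt(822391)/2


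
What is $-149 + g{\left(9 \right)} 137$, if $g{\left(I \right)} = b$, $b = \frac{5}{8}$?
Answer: $- \frac{507}{8} \approx -63.375$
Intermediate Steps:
$b = \frac{5}{8}$ ($b = 5 \cdot \frac{1}{8} = \frac{5}{8} \approx 0.625$)
$g{\left(I \right)} = \frac{5}{8}$
$-149 + g{\left(9 \right)} 137 = -149 + \frac{5}{8} \cdot 137 = -149 + \frac{685}{8} = - \frac{507}{8}$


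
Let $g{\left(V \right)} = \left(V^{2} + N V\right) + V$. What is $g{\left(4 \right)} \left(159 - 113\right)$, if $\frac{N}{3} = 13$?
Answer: $8096$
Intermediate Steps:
$N = 39$ ($N = 3 \cdot 13 = 39$)
$g{\left(V \right)} = V^{2} + 40 V$ ($g{\left(V \right)} = \left(V^{2} + 39 V\right) + V = V^{2} + 40 V$)
$g{\left(4 \right)} \left(159 - 113\right) = 4 \left(40 + 4\right) \left(159 - 113\right) = 4 \cdot 44 \cdot 46 = 176 \cdot 46 = 8096$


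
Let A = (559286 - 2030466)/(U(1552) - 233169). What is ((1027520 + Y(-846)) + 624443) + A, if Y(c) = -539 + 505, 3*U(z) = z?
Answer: 230595303747/139591 ≈ 1.6519e+6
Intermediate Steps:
U(z) = z/3
Y(c) = -34
A = 882708/139591 (A = (559286 - 2030466)/((⅓)*1552 - 233169) = -1471180/(1552/3 - 233169) = -1471180/(-697955/3) = -1471180*(-3/697955) = 882708/139591 ≈ 6.3235)
((1027520 + Y(-846)) + 624443) + A = ((1027520 - 34) + 624443) + 882708/139591 = (1027486 + 624443) + 882708/139591 = 1651929 + 882708/139591 = 230595303747/139591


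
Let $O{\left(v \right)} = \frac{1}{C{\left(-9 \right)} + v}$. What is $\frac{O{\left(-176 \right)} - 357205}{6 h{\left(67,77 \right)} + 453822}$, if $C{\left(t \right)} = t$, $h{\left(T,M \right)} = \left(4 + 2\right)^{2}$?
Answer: $- \frac{847217}{1076885} \approx -0.78673$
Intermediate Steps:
$h{\left(T,M \right)} = 36$ ($h{\left(T,M \right)} = 6^{2} = 36$)
$O{\left(v \right)} = \frac{1}{-9 + v}$
$\frac{O{\left(-176 \right)} - 357205}{6 h{\left(67,77 \right)} + 453822} = \frac{\frac{1}{-9 - 176} - 357205}{6 \cdot 36 + 453822} = \frac{\frac{1}{-185} - 357205}{216 + 453822} = \frac{- \frac{1}{185} - 357205}{454038} = \left(- \frac{66082926}{185}\right) \frac{1}{454038} = - \frac{847217}{1076885}$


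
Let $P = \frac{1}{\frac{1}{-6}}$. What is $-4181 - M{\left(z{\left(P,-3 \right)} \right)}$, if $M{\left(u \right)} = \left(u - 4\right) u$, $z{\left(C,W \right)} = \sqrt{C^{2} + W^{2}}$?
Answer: $-4226 + 12 \sqrt{5} \approx -4199.2$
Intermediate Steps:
$P = -6$ ($P = \frac{1}{- \frac{1}{6}} = -6$)
$M{\left(u \right)} = u \left(-4 + u\right)$ ($M{\left(u \right)} = \left(-4 + u\right) u = u \left(-4 + u\right)$)
$-4181 - M{\left(z{\left(P,-3 \right)} \right)} = -4181 - \sqrt{\left(-6\right)^{2} + \left(-3\right)^{2}} \left(-4 + \sqrt{\left(-6\right)^{2} + \left(-3\right)^{2}}\right) = -4181 - \sqrt{36 + 9} \left(-4 + \sqrt{36 + 9}\right) = -4181 - \sqrt{45} \left(-4 + \sqrt{45}\right) = -4181 - 3 \sqrt{5} \left(-4 + 3 \sqrt{5}\right)$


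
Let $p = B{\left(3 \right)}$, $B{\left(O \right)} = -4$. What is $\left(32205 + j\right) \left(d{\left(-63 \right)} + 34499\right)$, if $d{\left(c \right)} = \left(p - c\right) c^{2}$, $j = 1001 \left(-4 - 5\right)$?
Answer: $6232069320$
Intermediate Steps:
$p = -4$
$j = -9009$ ($j = 1001 \left(-4 - 5\right) = 1001 \left(-9\right) = -9009$)
$d{\left(c \right)} = c^{2} \left(-4 - c\right)$ ($d{\left(c \right)} = \left(-4 - c\right) c^{2} = c^{2} \left(-4 - c\right)$)
$\left(32205 + j\right) \left(d{\left(-63 \right)} + 34499\right) = \left(32205 - 9009\right) \left(\left(-63\right)^{2} \left(-4 - -63\right) + 34499\right) = 23196 \left(3969 \left(-4 + 63\right) + 34499\right) = 23196 \left(3969 \cdot 59 + 34499\right) = 23196 \left(234171 + 34499\right) = 23196 \cdot 268670 = 6232069320$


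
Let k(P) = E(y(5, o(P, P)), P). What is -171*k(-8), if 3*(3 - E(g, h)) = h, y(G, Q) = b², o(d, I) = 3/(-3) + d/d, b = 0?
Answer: -969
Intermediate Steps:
o(d, I) = 0 (o(d, I) = 3*(-⅓) + 1 = -1 + 1 = 0)
y(G, Q) = 0 (y(G, Q) = 0² = 0)
E(g, h) = 3 - h/3
k(P) = 3 - P/3
-171*k(-8) = -171*(3 - ⅓*(-8)) = -171*(3 + 8/3) = -171*17/3 = -969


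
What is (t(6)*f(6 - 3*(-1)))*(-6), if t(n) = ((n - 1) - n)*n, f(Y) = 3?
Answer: 108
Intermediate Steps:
t(n) = -n (t(n) = ((-1 + n) - n)*n = -n)
(t(6)*f(6 - 3*(-1)))*(-6) = (-1*6*3)*(-6) = -6*3*(-6) = -18*(-6) = 108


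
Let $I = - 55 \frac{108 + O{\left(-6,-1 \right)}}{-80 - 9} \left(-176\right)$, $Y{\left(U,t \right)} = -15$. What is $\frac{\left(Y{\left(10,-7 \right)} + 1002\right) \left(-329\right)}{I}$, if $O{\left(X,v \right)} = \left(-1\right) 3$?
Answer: $\frac{1376207}{48400} \approx 28.434$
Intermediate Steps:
$O{\left(X,v \right)} = -3$
$I = - \frac{1016400}{89}$ ($I = - 55 \frac{108 - 3}{-80 - 9} \left(-176\right) = - 55 \frac{105}{-89} \left(-176\right) = - 55 \cdot 105 \left(- \frac{1}{89}\right) \left(-176\right) = \left(-55\right) \left(- \frac{105}{89}\right) \left(-176\right) = \frac{5775}{89} \left(-176\right) = - \frac{1016400}{89} \approx -11420.0$)
$\frac{\left(Y{\left(10,-7 \right)} + 1002\right) \left(-329\right)}{I} = \frac{\left(-15 + 1002\right) \left(-329\right)}{- \frac{1016400}{89}} = 987 \left(-329\right) \left(- \frac{89}{1016400}\right) = \left(-324723\right) \left(- \frac{89}{1016400}\right) = \frac{1376207}{48400}$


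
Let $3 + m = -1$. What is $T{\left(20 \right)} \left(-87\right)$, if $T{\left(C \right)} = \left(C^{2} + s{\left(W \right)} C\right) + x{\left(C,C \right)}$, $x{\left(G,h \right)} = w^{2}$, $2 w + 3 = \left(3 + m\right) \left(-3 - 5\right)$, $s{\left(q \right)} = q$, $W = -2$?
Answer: $- \frac{127455}{4} \approx -31864.0$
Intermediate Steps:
$m = -4$ ($m = -3 - 1 = -4$)
$w = \frac{5}{2}$ ($w = - \frac{3}{2} + \frac{\left(3 - 4\right) \left(-3 - 5\right)}{2} = - \frac{3}{2} + \frac{\left(-1\right) \left(-8\right)}{2} = - \frac{3}{2} + \frac{1}{2} \cdot 8 = - \frac{3}{2} + 4 = \frac{5}{2} \approx 2.5$)
$x{\left(G,h \right)} = \frac{25}{4}$ ($x{\left(G,h \right)} = \left(\frac{5}{2}\right)^{2} = \frac{25}{4}$)
$T{\left(C \right)} = \frac{25}{4} + C^{2} - 2 C$ ($T{\left(C \right)} = \left(C^{2} - 2 C\right) + \frac{25}{4} = \frac{25}{4} + C^{2} - 2 C$)
$T{\left(20 \right)} \left(-87\right) = \left(\frac{25}{4} + 20^{2} - 40\right) \left(-87\right) = \left(\frac{25}{4} + 400 - 40\right) \left(-87\right) = \frac{1465}{4} \left(-87\right) = - \frac{127455}{4}$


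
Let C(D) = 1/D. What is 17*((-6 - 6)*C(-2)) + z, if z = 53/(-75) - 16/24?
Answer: 7547/75 ≈ 100.63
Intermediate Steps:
C(D) = 1/D
z = -103/75 (z = 53*(-1/75) - 16*1/24 = -53/75 - ⅔ = -103/75 ≈ -1.3733)
17*((-6 - 6)*C(-2)) + z = 17*((-6 - 6)/(-2)) - 103/75 = 17*(-12*(-½)) - 103/75 = 17*6 - 103/75 = 102 - 103/75 = 7547/75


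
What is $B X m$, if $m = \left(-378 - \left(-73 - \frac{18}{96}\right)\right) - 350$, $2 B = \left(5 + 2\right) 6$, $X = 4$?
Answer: $- \frac{220017}{4} \approx -55004.0$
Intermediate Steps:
$B = 21$ ($B = \frac{\left(5 + 2\right) 6}{2} = \frac{7 \cdot 6}{2} = \frac{1}{2} \cdot 42 = 21$)
$m = - \frac{10477}{16}$ ($m = \left(-378 - \left(-73 - \frac{3}{16}\right)\right) - 350 = \left(-378 - - \frac{1171}{16}\right) - 350 = \left(-378 + \frac{1171}{16}\right) - 350 = - \frac{4877}{16} - 350 = - \frac{10477}{16} \approx -654.81$)
$B X m = 21 \cdot 4 \left(- \frac{10477}{16}\right) = 84 \left(- \frac{10477}{16}\right) = - \frac{220017}{4}$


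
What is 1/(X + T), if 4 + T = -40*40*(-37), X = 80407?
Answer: 1/139603 ≈ 7.1632e-6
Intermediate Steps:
T = 59196 (T = -4 - 40*40*(-37) = -4 - 1600*(-37) = -4 + 59200 = 59196)
1/(X + T) = 1/(80407 + 59196) = 1/139603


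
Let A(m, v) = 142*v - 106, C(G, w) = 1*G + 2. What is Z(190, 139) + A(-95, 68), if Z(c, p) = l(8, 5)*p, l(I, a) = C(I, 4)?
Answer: 10940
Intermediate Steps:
C(G, w) = 2 + G (C(G, w) = G + 2 = 2 + G)
l(I, a) = 2 + I
Z(c, p) = 10*p (Z(c, p) = (2 + 8)*p = 10*p)
A(m, v) = -106 + 142*v
Z(190, 139) + A(-95, 68) = 10*139 + (-106 + 142*68) = 1390 + (-106 + 9656) = 1390 + 9550 = 10940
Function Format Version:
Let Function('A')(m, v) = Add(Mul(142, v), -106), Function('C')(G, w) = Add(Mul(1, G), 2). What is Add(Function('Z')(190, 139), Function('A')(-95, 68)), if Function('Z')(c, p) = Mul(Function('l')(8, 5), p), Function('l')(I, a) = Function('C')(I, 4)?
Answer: 10940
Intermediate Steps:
Function('C')(G, w) = Add(2, G) (Function('C')(G, w) = Add(G, 2) = Add(2, G))
Function('l')(I, a) = Add(2, I)
Function('Z')(c, p) = Mul(10, p) (Function('Z')(c, p) = Mul(Add(2, 8), p) = Mul(10, p))
Function('A')(m, v) = Add(-106, Mul(142, v))
Add(Function('Z')(190, 139), Function('A')(-95, 68)) = Add(Mul(10, 139), Add(-106, Mul(142, 68))) = Add(1390, Add(-106, 9656)) = Add(1390, 9550) = 10940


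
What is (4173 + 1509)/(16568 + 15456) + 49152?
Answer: 787024665/16012 ≈ 49152.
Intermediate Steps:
(4173 + 1509)/(16568 + 15456) + 49152 = 5682/32024 + 49152 = 5682*(1/32024) + 49152 = 2841/16012 + 49152 = 787024665/16012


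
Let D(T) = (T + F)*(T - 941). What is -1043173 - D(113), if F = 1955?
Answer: 669131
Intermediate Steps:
D(T) = (-941 + T)*(1955 + T) (D(T) = (T + 1955)*(T - 941) = (1955 + T)*(-941 + T) = (-941 + T)*(1955 + T))
-1043173 - D(113) = -1043173 - (-1839655 + 113² + 1014*113) = -1043173 - (-1839655 + 12769 + 114582) = -1043173 - 1*(-1712304) = -1043173 + 1712304 = 669131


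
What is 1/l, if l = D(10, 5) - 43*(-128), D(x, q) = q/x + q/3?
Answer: 6/33037 ≈ 0.00018161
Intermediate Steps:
D(x, q) = q/3 + q/x (D(x, q) = q/x + q*(⅓) = q/x + q/3 = q/3 + q/x)
l = 33037/6 (l = ((⅓)*5 + 5/10) - 43*(-128) = (5/3 + 5*(⅒)) + 5504 = (5/3 + ½) + 5504 = 13/6 + 5504 = 33037/6 ≈ 5506.2)
1/l = 1/(33037/6) = 6/33037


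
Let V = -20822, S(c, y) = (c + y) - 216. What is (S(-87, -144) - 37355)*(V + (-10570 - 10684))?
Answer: 1590556952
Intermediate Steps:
S(c, y) = -216 + c + y
(S(-87, -144) - 37355)*(V + (-10570 - 10684)) = ((-216 - 87 - 144) - 37355)*(-20822 + (-10570 - 10684)) = (-447 - 37355)*(-20822 - 21254) = -37802*(-42076) = 1590556952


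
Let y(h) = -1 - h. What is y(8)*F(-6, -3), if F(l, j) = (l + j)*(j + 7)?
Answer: 324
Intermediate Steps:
F(l, j) = (7 + j)*(j + l) (F(l, j) = (j + l)*(7 + j) = (7 + j)*(j + l))
y(8)*F(-6, -3) = (-1 - 1*8)*((-3)² + 7*(-3) + 7*(-6) - 3*(-6)) = (-1 - 8)*(9 - 21 - 42 + 18) = -9*(-36) = 324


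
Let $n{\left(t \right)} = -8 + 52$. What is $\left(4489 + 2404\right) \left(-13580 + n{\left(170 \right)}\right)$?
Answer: $-93303648$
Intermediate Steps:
$n{\left(t \right)} = 44$
$\left(4489 + 2404\right) \left(-13580 + n{\left(170 \right)}\right) = \left(4489 + 2404\right) \left(-13580 + 44\right) = 6893 \left(-13536\right) = -93303648$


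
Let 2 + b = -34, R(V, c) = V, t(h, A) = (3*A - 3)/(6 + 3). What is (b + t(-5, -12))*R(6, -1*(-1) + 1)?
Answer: -242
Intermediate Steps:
t(h, A) = -1/3 + A/3 (t(h, A) = (-3 + 3*A)/9 = (-3 + 3*A)*(1/9) = -1/3 + A/3)
b = -36 (b = -2 - 34 = -36)
(b + t(-5, -12))*R(6, -1*(-1) + 1) = (-36 + (-1/3 + (1/3)*(-12)))*6 = (-36 + (-1/3 - 4))*6 = (-36 - 13/3)*6 = -121/3*6 = -242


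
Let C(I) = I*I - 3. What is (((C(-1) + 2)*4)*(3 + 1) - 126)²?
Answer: 15876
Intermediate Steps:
C(I) = -3 + I² (C(I) = I² - 3 = -3 + I²)
(((C(-1) + 2)*4)*(3 + 1) - 126)² = ((((-3 + (-1)²) + 2)*4)*(3 + 1) - 126)² = ((((-3 + 1) + 2)*4)*4 - 126)² = (((-2 + 2)*4)*4 - 126)² = ((0*4)*4 - 126)² = (0*4 - 126)² = (0 - 126)² = (-126)² = 15876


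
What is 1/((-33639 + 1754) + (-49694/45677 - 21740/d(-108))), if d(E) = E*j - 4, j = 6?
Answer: -7445351/237154862262 ≈ -3.1394e-5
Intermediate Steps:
d(E) = -4 + 6*E (d(E) = E*6 - 4 = 6*E - 4 = -4 + 6*E)
1/((-33639 + 1754) + (-49694/45677 - 21740/d(-108))) = 1/((-33639 + 1754) + (-49694/45677 - 21740/(-4 + 6*(-108)))) = 1/(-31885 + (-49694*1/45677 - 21740/(-4 - 648))) = 1/(-31885 + (-49694/45677 - 21740/(-652))) = 1/(-31885 + (-49694/45677 - 21740*(-1/652))) = 1/(-31885 + (-49694/45677 + 5435/163)) = 1/(-31885 + 240154373/7445351) = 1/(-237154862262/7445351) = -7445351/237154862262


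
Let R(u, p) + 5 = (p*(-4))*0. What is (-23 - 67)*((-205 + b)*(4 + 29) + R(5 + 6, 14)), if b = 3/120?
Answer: 2436903/4 ≈ 6.0923e+5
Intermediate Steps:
R(u, p) = -5 (R(u, p) = -5 + (p*(-4))*0 = -5 - 4*p*0 = -5 + 0 = -5)
b = 1/40 (b = 3*(1/120) = 1/40 ≈ 0.025000)
(-23 - 67)*((-205 + b)*(4 + 29) + R(5 + 6, 14)) = (-23 - 67)*((-205 + 1/40)*(4 + 29) - 5) = -90*(-8199/40*33 - 5) = -90*(-270567/40 - 5) = -90*(-270767/40) = 2436903/4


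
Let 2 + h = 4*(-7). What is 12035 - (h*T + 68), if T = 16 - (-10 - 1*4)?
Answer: 12867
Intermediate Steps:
h = -30 (h = -2 + 4*(-7) = -2 - 28 = -30)
T = 30 (T = 16 - (-10 - 4) = 16 - 1*(-14) = 16 + 14 = 30)
12035 - (h*T + 68) = 12035 - (-30*30 + 68) = 12035 - (-900 + 68) = 12035 - 1*(-832) = 12035 + 832 = 12867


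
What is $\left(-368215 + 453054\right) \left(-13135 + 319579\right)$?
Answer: $25998402516$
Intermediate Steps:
$\left(-368215 + 453054\right) \left(-13135 + 319579\right) = 84839 \cdot 306444 = 25998402516$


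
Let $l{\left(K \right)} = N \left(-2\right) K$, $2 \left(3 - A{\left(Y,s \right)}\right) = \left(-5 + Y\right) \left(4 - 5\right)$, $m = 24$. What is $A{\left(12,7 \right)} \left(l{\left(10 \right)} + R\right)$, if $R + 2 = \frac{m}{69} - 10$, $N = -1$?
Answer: $\frac{1248}{23} \approx 54.261$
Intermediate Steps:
$A{\left(Y,s \right)} = \frac{1}{2} + \frac{Y}{2}$ ($A{\left(Y,s \right)} = 3 - \frac{\left(-5 + Y\right) \left(4 - 5\right)}{2} = 3 - \frac{\left(-5 + Y\right) \left(-1\right)}{2} = 3 - \frac{5 - Y}{2} = 3 + \left(- \frac{5}{2} + \frac{Y}{2}\right) = \frac{1}{2} + \frac{Y}{2}$)
$l{\left(K \right)} = 2 K$ ($l{\left(K \right)} = \left(-1\right) \left(-2\right) K = 2 K$)
$R = - \frac{268}{23}$ ($R = -2 - \left(10 - \frac{24}{69}\right) = -2 + \left(24 \cdot \frac{1}{69} - 10\right) = -2 + \left(\frac{8}{23} - 10\right) = -2 - \frac{222}{23} = - \frac{268}{23} \approx -11.652$)
$A{\left(12,7 \right)} \left(l{\left(10 \right)} + R\right) = \left(\frac{1}{2} + \frac{1}{2} \cdot 12\right) \left(2 \cdot 10 - \frac{268}{23}\right) = \left(\frac{1}{2} + 6\right) \left(20 - \frac{268}{23}\right) = \frac{13}{2} \cdot \frac{192}{23} = \frac{1248}{23}$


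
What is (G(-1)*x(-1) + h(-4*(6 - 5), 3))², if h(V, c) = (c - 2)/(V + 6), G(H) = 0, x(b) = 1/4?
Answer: ¼ ≈ 0.25000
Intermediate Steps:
x(b) = ¼
h(V, c) = (-2 + c)/(6 + V)
(G(-1)*x(-1) + h(-4*(6 - 5), 3))² = (0*(¼) + (-2 + 3)/(6 - 4*(6 - 5)))² = (0 + 1/(6 - 4*1))² = (0 + 1/(6 - 4))² = (0 + 1/2)² = (0 + (½)*1)² = (0 + ½)² = (½)² = ¼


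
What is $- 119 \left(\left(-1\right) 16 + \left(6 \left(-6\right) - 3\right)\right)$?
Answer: $6545$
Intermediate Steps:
$- 119 \left(\left(-1\right) 16 + \left(6 \left(-6\right) - 3\right)\right) = - 119 \left(-16 - 39\right) = \left(-119\right) \left(-55\right) = 6545$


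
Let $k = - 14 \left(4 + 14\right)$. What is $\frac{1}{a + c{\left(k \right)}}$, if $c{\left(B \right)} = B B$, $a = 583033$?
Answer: $\frac{1}{646537} \approx 1.5467 \cdot 10^{-6}$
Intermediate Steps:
$k = -252$ ($k = \left(-14\right) 18 = -252$)
$c{\left(B \right)} = B^{2}$
$\frac{1}{a + c{\left(k \right)}} = \frac{1}{583033 + \left(-252\right)^{2}} = \frac{1}{583033 + 63504} = \frac{1}{646537}$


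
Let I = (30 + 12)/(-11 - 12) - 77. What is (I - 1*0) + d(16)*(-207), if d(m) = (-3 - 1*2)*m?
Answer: 379067/23 ≈ 16481.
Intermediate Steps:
I = -1813/23 (I = 42/(-23) - 77 = 42*(-1/23) - 77 = -42/23 - 77 = -1813/23 ≈ -78.826)
d(m) = -5*m (d(m) = (-3 - 2)*m = -5*m)
(I - 1*0) + d(16)*(-207) = (-1813/23 - 1*0) - 5*16*(-207) = (-1813/23 + 0) - 80*(-207) = -1813/23 + 16560 = 379067/23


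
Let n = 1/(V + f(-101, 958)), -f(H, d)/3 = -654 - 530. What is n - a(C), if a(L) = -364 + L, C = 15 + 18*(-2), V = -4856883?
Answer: 1868532434/4853331 ≈ 385.00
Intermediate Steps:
f(H, d) = 3552 (f(H, d) = -3*(-654 - 530) = -3*(-1184) = 3552)
C = -21 (C = 15 - 36 = -21)
n = -1/4853331 (n = 1/(-4856883 + 3552) = 1/(-4853331) = -1/4853331 ≈ -2.0604e-7)
n - a(C) = -1/4853331 - (-364 - 21) = -1/4853331 - 1*(-385) = -1/4853331 + 385 = 1868532434/4853331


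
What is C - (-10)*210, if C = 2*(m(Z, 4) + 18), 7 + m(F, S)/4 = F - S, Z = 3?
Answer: 2072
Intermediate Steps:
m(F, S) = -28 - 4*S + 4*F (m(F, S) = -28 + 4*(F - S) = -28 + (-4*S + 4*F) = -28 - 4*S + 4*F)
C = -28 (C = 2*((-28 - 4*4 + 4*3) + 18) = 2*((-28 - 16 + 12) + 18) = 2*(-32 + 18) = 2*(-14) = -28)
C - (-10)*210 = -28 - (-10)*210 = -28 - 1*(-2100) = -28 + 2100 = 2072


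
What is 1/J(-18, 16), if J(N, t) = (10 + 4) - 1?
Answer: 1/13 ≈ 0.076923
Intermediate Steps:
J(N, t) = 13 (J(N, t) = 14 - 1 = 13)
1/J(-18, 16) = 1/13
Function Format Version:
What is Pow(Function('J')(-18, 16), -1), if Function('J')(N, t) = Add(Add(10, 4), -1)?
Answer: Rational(1, 13) ≈ 0.076923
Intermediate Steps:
Function('J')(N, t) = 13 (Function('J')(N, t) = Add(14, -1) = 13)
Pow(Function('J')(-18, 16), -1) = Pow(13, -1) = Rational(1, 13)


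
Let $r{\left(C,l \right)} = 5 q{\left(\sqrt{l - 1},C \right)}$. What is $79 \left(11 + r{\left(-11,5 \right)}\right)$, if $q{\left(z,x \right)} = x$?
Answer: $-3476$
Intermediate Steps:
$r{\left(C,l \right)} = 5 C$
$79 \left(11 + r{\left(-11,5 \right)}\right) = 79 \left(11 + 5 \left(-11\right)\right) = 79 \left(11 - 55\right) = 79 \left(-44\right) = -3476$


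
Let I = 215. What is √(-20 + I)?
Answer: √195 ≈ 13.964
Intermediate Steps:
√(-20 + I) = √(-20 + 215) = √195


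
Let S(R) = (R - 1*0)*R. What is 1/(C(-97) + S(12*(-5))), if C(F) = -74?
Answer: 1/3526 ≈ 0.00028361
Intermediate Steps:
S(R) = R² (S(R) = (R + 0)*R = R*R = R²)
1/(C(-97) + S(12*(-5))) = 1/(-74 + (12*(-5))²) = 1/(-74 + (-60)²) = 1/(-74 + 3600) = 1/3526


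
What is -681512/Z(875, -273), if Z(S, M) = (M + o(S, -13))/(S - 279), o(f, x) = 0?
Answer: 31244704/21 ≈ 1.4878e+6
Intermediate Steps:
Z(S, M) = M/(-279 + S) (Z(S, M) = (M + 0)/(S - 279) = M/(-279 + S))
-681512/Z(875, -273) = -681512/((-273/(-279 + 875))) = -681512/((-273/596)) = -681512/((-273*1/596)) = -681512/(-273/596) = -681512*(-596/273) = 31244704/21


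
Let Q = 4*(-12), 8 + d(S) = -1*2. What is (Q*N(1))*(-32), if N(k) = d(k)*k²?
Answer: -15360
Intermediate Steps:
d(S) = -10 (d(S) = -8 - 1*2 = -8 - 2 = -10)
Q = -48
N(k) = -10*k²
(Q*N(1))*(-32) = -(-480)*1²*(-32) = -(-480)*(-32) = -48*(-10)*(-32) = 480*(-32) = -15360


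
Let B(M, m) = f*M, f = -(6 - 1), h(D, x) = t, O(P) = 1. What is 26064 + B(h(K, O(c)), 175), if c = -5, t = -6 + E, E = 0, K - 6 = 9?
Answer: 26094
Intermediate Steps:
K = 15 (K = 6 + 9 = 15)
t = -6 (t = -6 + 0 = -6)
h(D, x) = -6
f = -5 (f = -1*5 = -5)
B(M, m) = -5*M
26064 + B(h(K, O(c)), 175) = 26064 - 5*(-6) = 26064 + 30 = 26094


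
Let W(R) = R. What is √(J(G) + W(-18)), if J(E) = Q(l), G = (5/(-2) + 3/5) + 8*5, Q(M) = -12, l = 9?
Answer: I*√30 ≈ 5.4772*I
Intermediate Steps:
G = 381/10 (G = (5*(-½) + 3*(⅕)) + 40 = (-5/2 + ⅗) + 40 = -19/10 + 40 = 381/10 ≈ 38.100)
J(E) = -12
√(J(G) + W(-18)) = √(-12 - 18) = √(-30) = I*√30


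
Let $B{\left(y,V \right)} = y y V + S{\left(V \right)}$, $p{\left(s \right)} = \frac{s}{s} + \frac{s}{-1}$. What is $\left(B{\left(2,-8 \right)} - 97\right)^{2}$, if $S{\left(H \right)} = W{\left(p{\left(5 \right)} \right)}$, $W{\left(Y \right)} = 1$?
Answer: $16384$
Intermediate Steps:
$p{\left(s \right)} = 1 - s$ ($p{\left(s \right)} = 1 + s \left(-1\right) = 1 - s$)
$S{\left(H \right)} = 1$
$B{\left(y,V \right)} = 1 + V y^{2}$ ($B{\left(y,V \right)} = y y V + 1 = y^{2} V + 1 = V y^{2} + 1 = 1 + V y^{2}$)
$\left(B{\left(2,-8 \right)} - 97\right)^{2} = \left(\left(1 - 8 \cdot 2^{2}\right) - 97\right)^{2} = \left(\left(1 - 32\right) - 97\right)^{2} = \left(-31 - 97\right)^{2} = \left(-128\right)^{2} = 16384$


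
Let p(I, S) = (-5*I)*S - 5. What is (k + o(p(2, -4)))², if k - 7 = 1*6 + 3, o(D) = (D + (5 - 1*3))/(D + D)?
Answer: 1338649/4900 ≈ 273.19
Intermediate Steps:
p(I, S) = -5 - 5*I*S (p(I, S) = -5*I*S - 5 = -5 - 5*I*S)
o(D) = (2 + D)/(2*D) (o(D) = (D + (5 - 3))/((2*D)) = (D + 2)*(1/(2*D)) = (2 + D)*(1/(2*D)) = (2 + D)/(2*D))
k = 16 (k = 7 + (1*6 + 3) = 7 + (6 + 3) = 7 + 9 = 16)
(k + o(p(2, -4)))² = (16 + (2 + (-5 - 5*2*(-4)))/(2*(-5 - 5*2*(-4))))² = (16 + (2 + (-5 + 40))/(2*(-5 + 40)))² = (16 + (½)*(2 + 35)/35)² = (16 + (½)*(1/35)*37)² = (16 + 37/70)² = (1157/70)² = 1338649/4900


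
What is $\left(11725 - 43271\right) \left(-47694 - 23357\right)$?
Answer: $2241374846$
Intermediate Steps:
$\left(11725 - 43271\right) \left(-47694 - 23357\right) = \left(-31546\right) \left(-71051\right) = 2241374846$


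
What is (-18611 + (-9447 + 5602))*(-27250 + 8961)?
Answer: 410697784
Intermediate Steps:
(-18611 + (-9447 + 5602))*(-27250 + 8961) = (-18611 - 3845)*(-18289) = -22456*(-18289) = 410697784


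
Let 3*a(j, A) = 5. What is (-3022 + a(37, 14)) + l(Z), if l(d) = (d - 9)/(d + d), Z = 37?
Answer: -335215/111 ≈ -3020.0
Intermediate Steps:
a(j, A) = 5/3 (a(j, A) = (⅓)*5 = 5/3)
l(d) = (-9 + d)/(2*d) (l(d) = (-9 + d)/((2*d)) = (-9 + d)*(1/(2*d)) = (-9 + d)/(2*d))
(-3022 + a(37, 14)) + l(Z) = (-3022 + 5/3) + (½)*(-9 + 37)/37 = -9061/3 + (½)*(1/37)*28 = -9061/3 + 14/37 = -335215/111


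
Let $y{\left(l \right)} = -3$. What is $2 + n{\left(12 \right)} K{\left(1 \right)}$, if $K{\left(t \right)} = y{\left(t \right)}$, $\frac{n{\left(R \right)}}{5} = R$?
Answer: $-178$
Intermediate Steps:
$n{\left(R \right)} = 5 R$
$K{\left(t \right)} = -3$
$2 + n{\left(12 \right)} K{\left(1 \right)} = 2 + 5 \cdot 12 \left(-3\right) = 2 + 60 \left(-3\right) = 2 - 180 = -178$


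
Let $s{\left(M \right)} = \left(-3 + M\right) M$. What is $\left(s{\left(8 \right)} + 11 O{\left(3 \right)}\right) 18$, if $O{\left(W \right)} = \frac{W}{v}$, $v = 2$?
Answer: $1017$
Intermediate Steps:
$O{\left(W \right)} = \frac{W}{2}$
$s{\left(M \right)} = M \left(-3 + M\right)$
$\left(s{\left(8 \right)} + 11 O{\left(3 \right)}\right) 18 = \left(8 \left(-3 + 8\right) + 11 \cdot \frac{1}{2} \cdot 3\right) 18 = \left(8 \cdot 5 + 11 \cdot \frac{3}{2}\right) 18 = \left(40 + \frac{33}{2}\right) 18 = \frac{113}{2} \cdot 18 = 1017$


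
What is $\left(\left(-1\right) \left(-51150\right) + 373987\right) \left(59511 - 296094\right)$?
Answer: $-100580186871$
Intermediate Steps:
$\left(\left(-1\right) \left(-51150\right) + 373987\right) \left(59511 - 296094\right) = \left(51150 + 373987\right) \left(-236583\right) = 425137 \left(-236583\right) = -100580186871$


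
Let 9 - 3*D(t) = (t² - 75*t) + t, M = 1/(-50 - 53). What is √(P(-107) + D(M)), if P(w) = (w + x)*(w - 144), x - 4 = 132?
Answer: 5*I*√3087745/103 ≈ 85.301*I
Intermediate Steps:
x = 136 (x = 4 + 132 = 136)
M = -1/103 (M = 1/(-103) = -1/103 ≈ -0.0097087)
D(t) = 3 - t²/3 + 74*t/3 (D(t) = 3 - ((t² - 75*t) + t)/3 = 3 - (t² - 74*t)/3 = 3 + (-t²/3 + 74*t/3) = 3 - t²/3 + 74*t/3)
P(w) = (-144 + w)*(136 + w) (P(w) = (w + 136)*(w - 144) = (136 + w)*(-144 + w) = (-144 + w)*(136 + w))
√(P(-107) + D(M)) = √((-19584 + (-107)² - 8*(-107)) + (3 - (-1/103)²/3 + (74/3)*(-1/103))) = √((-19584 + 11449 + 856) + (3 - ⅓*1/10609 - 74/309)) = √(-7279 + (3 - 1/31827 - 74/309)) = √(-7279 + 29286/10609) = √(-77193625/10609) = 5*I*√3087745/103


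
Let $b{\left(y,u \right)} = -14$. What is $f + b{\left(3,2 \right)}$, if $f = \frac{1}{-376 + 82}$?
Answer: $- \frac{4117}{294} \approx -14.003$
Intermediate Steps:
$f = - \frac{1}{294}$ ($f = \frac{1}{-294} = - \frac{1}{294} \approx -0.0034014$)
$f + b{\left(3,2 \right)} = - \frac{1}{294} - 14 = - \frac{4117}{294}$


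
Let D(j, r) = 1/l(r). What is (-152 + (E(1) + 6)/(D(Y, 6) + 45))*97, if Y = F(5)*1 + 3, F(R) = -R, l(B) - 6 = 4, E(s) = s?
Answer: -6642754/451 ≈ -14729.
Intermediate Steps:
l(B) = 10 (l(B) = 6 + 4 = 10)
Y = -2 (Y = -1*5*1 + 3 = -5*1 + 3 = -5 + 3 = -2)
D(j, r) = 1/10
(-152 + (E(1) + 6)/(D(Y, 6) + 45))*97 = (-152 + (1 + 6)/(1/10 + 45))*97 = (-152 + 7/(451/10))*97 = (-152 + 7*(10/451))*97 = (-152 + 70/451)*97 = -68482/451*97 = -6642754/451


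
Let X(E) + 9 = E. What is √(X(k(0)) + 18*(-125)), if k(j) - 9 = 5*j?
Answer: 15*I*√10 ≈ 47.434*I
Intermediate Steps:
k(j) = 9 + 5*j
X(E) = -9 + E
√(X(k(0)) + 18*(-125)) = √((-9 + (9 + 5*0)) + 18*(-125)) = √((-9 + (9 + 0)) - 2250) = √((-9 + 9) - 2250) = √(0 - 2250) = √(-2250) = 15*I*√10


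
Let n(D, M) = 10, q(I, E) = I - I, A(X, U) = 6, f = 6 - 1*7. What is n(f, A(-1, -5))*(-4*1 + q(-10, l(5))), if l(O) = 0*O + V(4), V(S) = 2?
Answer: -40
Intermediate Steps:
f = -1 (f = 6 - 7 = -1)
l(O) = 2 (l(O) = 0*O + 2 = 0 + 2 = 2)
q(I, E) = 0
n(f, A(-1, -5))*(-4*1 + q(-10, l(5))) = 10*(-4*1 + 0) = 10*(-4 + 0) = 10*(-4) = -40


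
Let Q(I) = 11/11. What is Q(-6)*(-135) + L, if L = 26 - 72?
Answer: -181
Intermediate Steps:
L = -46
Q(I) = 1 (Q(I) = 11*(1/11) = 1)
Q(-6)*(-135) + L = 1*(-135) - 46 = -135 - 46 = -181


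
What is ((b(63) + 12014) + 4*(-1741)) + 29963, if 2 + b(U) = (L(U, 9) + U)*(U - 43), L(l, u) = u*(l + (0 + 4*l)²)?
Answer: 11478331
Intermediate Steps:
L(l, u) = u*(l + 16*l²) (L(l, u) = u*(l + (4*l)²) = u*(l + 16*l²))
b(U) = -2 + (-43 + U)*(U + 9*U*(1 + 16*U)) (b(U) = -2 + (U*9*(1 + 16*U) + U)*(U - 43) = -2 + (9*U*(1 + 16*U) + U)*(-43 + U) = -2 + (U + 9*U*(1 + 16*U))*(-43 + U) = -2 + (-43 + U)*(U + 9*U*(1 + 16*U)))
((b(63) + 12014) + 4*(-1741)) + 29963 = (((-2 - 6182*63² - 430*63 + 144*63³) + 12014) + 4*(-1741)) + 29963 = (((-2 - 6182*3969 - 27090 + 144*250047) + 12014) - 6964) + 29963 = (((-2 - 24536358 - 27090 + 36006768) + 12014) - 6964) + 29963 = ((11443318 + 12014) - 6964) + 29963 = (11455332 - 6964) + 29963 = 11448368 + 29963 = 11478331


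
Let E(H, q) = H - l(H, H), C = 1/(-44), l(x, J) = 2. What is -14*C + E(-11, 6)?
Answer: -279/22 ≈ -12.682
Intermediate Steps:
C = -1/44 ≈ -0.022727
E(H, q) = -2 + H (E(H, q) = H - 1*2 = H - 2 = -2 + H)
-14*C + E(-11, 6) = -14*(-1/44) + (-2 - 11) = 7/22 - 13 = -279/22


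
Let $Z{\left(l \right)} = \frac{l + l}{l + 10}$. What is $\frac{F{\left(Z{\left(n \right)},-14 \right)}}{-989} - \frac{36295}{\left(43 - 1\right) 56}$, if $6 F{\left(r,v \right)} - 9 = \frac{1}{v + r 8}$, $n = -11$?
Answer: $- \frac{415406017}{26916624} \approx -15.433$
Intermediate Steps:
$Z{\left(l \right)} = \frac{2 l}{10 + l}$
$F{\left(r,v \right)} = \frac{3}{2} + \frac{1}{6 \left(v + 8 r\right)}$ ($F{\left(r,v \right)} = \frac{3}{2} + \frac{1}{6 \left(v + r 8\right)} = \frac{3}{2} + \frac{1}{6 \left(v + 8 r\right)}$)
$\frac{F{\left(Z{\left(n \right)},-14 \right)}}{-989} - \frac{36295}{\left(43 - 1\right) 56} = \frac{\frac{1}{6} \frac{1}{-14 + 8 \cdot 2 \left(-11\right) \frac{1}{10 - 11}} \left(1 + 9 \left(-14\right) + 72 \cdot 2 \left(-11\right) \frac{1}{10 - 11}\right)}{-989} - \frac{36295}{\left(43 - 1\right) 56} = \frac{1 - 126 + 72 \cdot 2 \left(-11\right) \frac{1}{-1}}{6 \left(-14 + 8 \cdot 2 \left(-11\right) \frac{1}{-1}\right)} \left(- \frac{1}{989}\right) - \frac{36295}{42 \cdot 56} = \frac{1 - 126 + 72 \cdot 2 \left(-11\right) \left(-1\right)}{6 \left(-14 + 8 \cdot 2 \left(-11\right) \left(-1\right)\right)} \left(- \frac{1}{989}\right) - \frac{36295}{2352} = \frac{1 - 126 + 72 \cdot 22}{6 \left(-14 + 8 \cdot 22\right)} \left(- \frac{1}{989}\right) - \frac{5185}{336} = \frac{1 - 126 + 1584}{6 \left(-14 + 176\right)} \left(- \frac{1}{989}\right) - \frac{5185}{336} = \frac{1}{6} \cdot \frac{1}{162} \cdot 1459 \left(- \frac{1}{989}\right) - \frac{5185}{336} = \frac{1459}{972} \left(- \frac{1}{989}\right) - \frac{5185}{336} = - \frac{1459}{961308} - \frac{5185}{336} = - \frac{415406017}{26916624}$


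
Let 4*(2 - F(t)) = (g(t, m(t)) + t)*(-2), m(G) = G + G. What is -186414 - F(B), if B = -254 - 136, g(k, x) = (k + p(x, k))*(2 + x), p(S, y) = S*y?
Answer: 117995869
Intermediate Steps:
m(G) = 2*G
g(k, x) = (2 + x)*(k + k*x) (g(k, x) = (k + x*k)*(2 + x) = (k + k*x)*(2 + x) = (2 + x)*(k + k*x))
B = -390
F(t) = 2 + t/2 + t*(2 + 4*t² + 6*t)/2 (F(t) = 2 - (t*(2 + (2*t)² + 3*(2*t)) + t)*(-2)/4 = 2 - (t*(2 + 4*t² + 6*t) + t)*(-2)/4 = 2 - (t + t*(2 + 4*t² + 6*t))*(-2)/4 = 2 - (-2*t - 2*t*(2 + 4*t² + 6*t))/4 = 2 + (t/2 + t*(2 + 4*t² + 6*t)/2) = 2 + t/2 + t*(2 + 4*t² + 6*t)/2)
-186414 - F(B) = -186414 - (2 + 2*(-390)³ + 3*(-390)² + (3/2)*(-390)) = -186414 - (2 + 2*(-59319000) + 3*152100 - 585) = -186414 - (2 - 118638000 + 456300 - 585) = -186414 - 1*(-118182283) = -186414 + 118182283 = 117995869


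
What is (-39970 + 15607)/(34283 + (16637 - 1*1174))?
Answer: -8121/16582 ≈ -0.48975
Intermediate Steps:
(-39970 + 15607)/(34283 + (16637 - 1*1174)) = -24363/(34283 + (16637 - 1174)) = -24363/(34283 + 15463) = -24363/49746 = -24363*1/49746 = -8121/16582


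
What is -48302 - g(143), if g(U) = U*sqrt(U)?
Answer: -48302 - 143*sqrt(143) ≈ -50012.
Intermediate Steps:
g(U) = U**(3/2)
-48302 - g(143) = -48302 - 143**(3/2) = -48302 - 143*sqrt(143)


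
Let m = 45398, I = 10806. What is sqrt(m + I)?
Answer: 2*sqrt(14051) ≈ 237.07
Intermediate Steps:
sqrt(m + I) = sqrt(45398 + 10806) = sqrt(56204) = 2*sqrt(14051)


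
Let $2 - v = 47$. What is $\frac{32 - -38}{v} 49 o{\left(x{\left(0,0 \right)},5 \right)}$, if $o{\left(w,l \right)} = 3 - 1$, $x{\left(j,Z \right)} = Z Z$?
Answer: $- \frac{1372}{9} \approx -152.44$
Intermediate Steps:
$v = -45$ ($v = 2 - 47 = -45$)
$x{\left(j,Z \right)} = Z^{2}$
$o{\left(w,l \right)} = 2$
$\frac{32 - -38}{v} 49 o{\left(x{\left(0,0 \right)},5 \right)} = \frac{32 - -38}{-45} \cdot 49 \cdot 2 = \left(32 + 38\right) \left(- \frac{1}{45}\right) 49 \cdot 2 = 70 \left(- \frac{1}{45}\right) 49 \cdot 2 = \left(- \frac{14}{9}\right) 49 \cdot 2 = \left(- \frac{686}{9}\right) 2 = - \frac{1372}{9}$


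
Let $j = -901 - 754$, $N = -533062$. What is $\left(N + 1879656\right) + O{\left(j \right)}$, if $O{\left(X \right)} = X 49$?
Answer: $1265499$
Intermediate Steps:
$j = -1655$ ($j = -901 - 754 = -1655$)
$O{\left(X \right)} = 49 X$
$\left(N + 1879656\right) + O{\left(j \right)} = \left(-533062 + 1879656\right) + 49 \left(-1655\right) = 1346594 - 81095 = 1265499$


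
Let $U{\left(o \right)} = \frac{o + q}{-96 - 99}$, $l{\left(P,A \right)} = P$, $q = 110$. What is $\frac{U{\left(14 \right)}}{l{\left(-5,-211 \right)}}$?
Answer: $\frac{124}{975} \approx 0.12718$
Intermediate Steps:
$U{\left(o \right)} = - \frac{22}{39} - \frac{o}{195}$ ($U{\left(o \right)} = \frac{o + 110}{-96 - 99} = \frac{110 + o}{-195} = \left(110 + o\right) \left(- \frac{1}{195}\right) = - \frac{22}{39} - \frac{o}{195}$)
$\frac{U{\left(14 \right)}}{l{\left(-5,-211 \right)}} = \frac{- \frac{22}{39} - \frac{14}{195}}{-5} = \left(- \frac{22}{39} - \frac{14}{195}\right) \left(- \frac{1}{5}\right) = \left(- \frac{124}{195}\right) \left(- \frac{1}{5}\right) = \frac{124}{975}$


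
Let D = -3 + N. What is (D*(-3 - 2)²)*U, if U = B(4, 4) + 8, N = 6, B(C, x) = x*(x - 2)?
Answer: 1200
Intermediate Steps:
B(C, x) = x*(-2 + x)
D = 3 (D = -3 + 6 = 3)
U = 16 (U = 4*(-2 + 4) + 8 = 4*2 + 8 = 8 + 8 = 16)
(D*(-3 - 2)²)*U = (3*(-3 - 2)²)*16 = (3*(-5)²)*16 = (3*25)*16 = 75*16 = 1200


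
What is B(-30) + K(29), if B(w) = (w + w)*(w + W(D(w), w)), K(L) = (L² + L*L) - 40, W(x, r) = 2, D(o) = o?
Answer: 3322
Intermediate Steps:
K(L) = -40 + 2*L² (K(L) = (L² + L²) - 40 = 2*L² - 40 = -40 + 2*L²)
B(w) = 2*w*(2 + w) (B(w) = (w + w)*(w + 2) = (2*w)*(2 + w) = 2*w*(2 + w))
B(-30) + K(29) = 2*(-30)*(2 - 30) + (-40 + 2*29²) = 2*(-30)*(-28) + (-40 + 2*841) = 1680 + (-40 + 1682) = 1680 + 1642 = 3322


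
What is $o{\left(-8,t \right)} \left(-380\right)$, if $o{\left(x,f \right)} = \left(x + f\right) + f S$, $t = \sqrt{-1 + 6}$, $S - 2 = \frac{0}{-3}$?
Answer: $3040 - 1140 \sqrt{5} \approx 490.88$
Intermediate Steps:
$S = 2$ ($S = 2 + \frac{0}{-3} = 2 + 0 \left(- \frac{1}{3}\right) = 2 + 0 = 2$)
$t = \sqrt{5} \approx 2.2361$
$o{\left(x,f \right)} = x + 3 f$ ($o{\left(x,f \right)} = \left(x + f\right) + f 2 = \left(f + x\right) + 2 f = x + 3 f$)
$o{\left(-8,t \right)} \left(-380\right) = \left(-8 + 3 \sqrt{5}\right) \left(-380\right) = 3040 - 1140 \sqrt{5}$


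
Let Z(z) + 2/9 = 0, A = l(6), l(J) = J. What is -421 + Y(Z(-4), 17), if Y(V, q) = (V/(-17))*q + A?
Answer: -3733/9 ≈ -414.78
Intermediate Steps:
A = 6
Z(z) = -2/9 (Z(z) = -2/9 + 0 = -2/9)
Y(V, q) = 6 - V*q/17 (Y(V, q) = (V/(-17))*q + 6 = (V*(-1/17))*q + 6 = (-V/17)*q + 6 = -V*q/17 + 6 = 6 - V*q/17)
-421 + Y(Z(-4), 17) = -421 + (6 - 1/17*(-2/9)*17) = -421 + (6 + 2/9) = -421 + 56/9 = -3733/9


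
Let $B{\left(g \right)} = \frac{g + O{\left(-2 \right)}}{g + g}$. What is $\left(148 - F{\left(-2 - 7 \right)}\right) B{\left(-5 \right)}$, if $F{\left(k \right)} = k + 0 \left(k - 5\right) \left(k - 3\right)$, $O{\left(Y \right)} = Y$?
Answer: $\frac{1099}{10} \approx 109.9$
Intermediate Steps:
$B{\left(g \right)} = \frac{-2 + g}{2 g}$ ($B{\left(g \right)} = \frac{g - 2}{g + g} = \frac{-2 + g}{2 g}$)
$F{\left(k \right)} = k$ ($F{\left(k \right)} = k + 0 \left(-5 + k\right) \left(-3 + k\right) = k + 0 = k$)
$\left(148 - F{\left(-2 - 7 \right)}\right) B{\left(-5 \right)} = \left(148 - \left(-2 - 7\right)\right) \frac{-2 - 5}{2 \left(-5\right)} = \left(148 - -9\right) \frac{1}{2} \left(- \frac{1}{5}\right) \left(-7\right) = \left(148 + 9\right) \frac{7}{10} = 157 \cdot \frac{7}{10} = \frac{1099}{10}$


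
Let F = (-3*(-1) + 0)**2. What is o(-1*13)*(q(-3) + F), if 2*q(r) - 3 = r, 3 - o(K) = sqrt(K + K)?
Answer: 27 - 9*I*sqrt(26) ≈ 27.0 - 45.891*I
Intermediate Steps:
o(K) = 3 - sqrt(2)*sqrt(K) (o(K) = 3 - sqrt(K + K) = 3 - sqrt(2*K) = 3 - sqrt(2)*sqrt(K))
q(r) = 3/2 + r/2
F = 9 (F = (3 + 0)**2 = 3**2 = 9)
o(-1*13)*(q(-3) + F) = (3 - sqrt(2)*sqrt(-1*13))*((3/2 + (1/2)*(-3)) + 9) = (3 - sqrt(2)*sqrt(-13))*((3/2 - 3/2) + 9) = (3 - sqrt(2)*I*sqrt(13))*(0 + 9) = (3 - I*sqrt(26))*9 = 27 - 9*I*sqrt(26)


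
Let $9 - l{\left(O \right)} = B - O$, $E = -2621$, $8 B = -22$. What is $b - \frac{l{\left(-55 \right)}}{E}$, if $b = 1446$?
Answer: $\frac{15159691}{10484} \approx 1446.0$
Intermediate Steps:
$B = - \frac{11}{4}$ ($B = \frac{1}{8} \left(-22\right) = - \frac{11}{4} \approx -2.75$)
$l{\left(O \right)} = \frac{47}{4} + O$ ($l{\left(O \right)} = 9 - \left(- \frac{11}{4} - O\right) = 9 + \left(\frac{11}{4} + O\right) = \frac{47}{4} + O$)
$b - \frac{l{\left(-55 \right)}}{E} = 1446 - \frac{\frac{47}{4} - 55}{-2621} = 1446 - \left(- \frac{173}{4}\right) \left(- \frac{1}{2621}\right) = 1446 - \frac{173}{10484} = \frac{15159691}{10484}$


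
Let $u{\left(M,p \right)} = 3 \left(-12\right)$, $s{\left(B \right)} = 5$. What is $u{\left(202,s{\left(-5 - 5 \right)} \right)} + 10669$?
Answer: $10633$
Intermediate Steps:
$u{\left(M,p \right)} = -36$
$u{\left(202,s{\left(-5 - 5 \right)} \right)} + 10669 = -36 + 10669 = 10633$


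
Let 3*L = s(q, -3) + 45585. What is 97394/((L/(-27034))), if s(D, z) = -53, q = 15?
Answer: -1974712047/11383 ≈ -1.7348e+5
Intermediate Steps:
L = 45532/3 (L = (-53 + 45585)/3 = (⅓)*45532 = 45532/3 ≈ 15177.)
97394/((L/(-27034))) = 97394/(((45532/3)/(-27034))) = 97394/(((45532/3)*(-1/27034))) = 97394/(-22766/40551) = 97394*(-40551/22766) = -1974712047/11383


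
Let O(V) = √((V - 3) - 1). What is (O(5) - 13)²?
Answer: 144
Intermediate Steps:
O(V) = √(-4 + V) (O(V) = √((-3 + V) - 1) = √(-4 + V))
(O(5) - 13)² = (√(-4 + 5) - 13)² = (√1 - 13)² = (1 - 13)² = (-12)² = 144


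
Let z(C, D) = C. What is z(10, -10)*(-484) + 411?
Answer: -4429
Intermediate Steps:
z(10, -10)*(-484) + 411 = 10*(-484) + 411 = -4840 + 411 = -4429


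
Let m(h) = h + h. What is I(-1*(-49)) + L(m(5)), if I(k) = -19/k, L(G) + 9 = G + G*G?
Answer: 4930/49 ≈ 100.61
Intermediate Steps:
m(h) = 2*h
L(G) = -9 + G + G² (L(G) = -9 + (G + G*G) = -9 + (G + G²) = -9 + G + G²)
I(-1*(-49)) + L(m(5)) = -19/((-1*(-49))) + (-9 + 2*5 + (2*5)²) = -19/49 + (-9 + 10 + 10²) = -19*1/49 + (-9 + 10 + 100) = -19/49 + 101 = 4930/49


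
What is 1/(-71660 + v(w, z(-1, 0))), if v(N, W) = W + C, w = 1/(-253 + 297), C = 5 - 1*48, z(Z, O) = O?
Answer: -1/71703 ≈ -1.3946e-5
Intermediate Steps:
C = -43 (C = 5 - 48 = -43)
w = 1/44 ≈ 0.022727
v(N, W) = -43 + W (v(N, W) = W - 43 = -43 + W)
1/(-71660 + v(w, z(-1, 0))) = 1/(-71660 + (-43 + 0)) = 1/(-71660 - 43) = 1/(-71703) = -1/71703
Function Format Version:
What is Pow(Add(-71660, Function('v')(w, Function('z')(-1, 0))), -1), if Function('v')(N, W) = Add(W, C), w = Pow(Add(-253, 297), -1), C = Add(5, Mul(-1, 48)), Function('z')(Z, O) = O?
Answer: Rational(-1, 71703) ≈ -1.3946e-5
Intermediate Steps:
C = -43 (C = Add(5, -48) = -43)
w = Rational(1, 44) (w = Pow(44, -1) = Rational(1, 44) ≈ 0.022727)
Function('v')(N, W) = Add(-43, W) (Function('v')(N, W) = Add(W, -43) = Add(-43, W))
Pow(Add(-71660, Function('v')(w, Function('z')(-1, 0))), -1) = Pow(Add(-71660, Add(-43, 0)), -1) = Pow(Add(-71660, -43), -1) = Pow(-71703, -1) = Rational(-1, 71703)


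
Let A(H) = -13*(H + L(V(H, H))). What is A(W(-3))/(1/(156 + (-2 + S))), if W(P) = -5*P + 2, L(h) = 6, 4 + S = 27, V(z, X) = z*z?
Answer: -52923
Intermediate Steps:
V(z, X) = z²
S = 23 (S = -4 + 27 = 23)
W(P) = 2 - 5*P
A(H) = -78 - 13*H (A(H) = -13*(H + 6) = -13*(6 + H) = -78 - 13*H)
A(W(-3))/(1/(156 + (-2 + S))) = (-78 - 13*(2 - 5*(-3)))/(1/(156 + (-2 + 23))) = (-78 - 13*(2 + 15))/(1/(156 + 21)) = (-78 - 13*17)/(1/177) = (-78 - 221)/(1/177) = -299*177 = -52923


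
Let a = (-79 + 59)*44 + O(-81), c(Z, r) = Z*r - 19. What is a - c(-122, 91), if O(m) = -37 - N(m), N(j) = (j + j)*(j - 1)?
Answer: -3080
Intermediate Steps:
N(j) = 2*j*(-1 + j) (N(j) = (2*j)*(-1 + j) = 2*j*(-1 + j))
O(m) = -37 - 2*m*(-1 + m)
c(Z, r) = -19 + Z*r
a = -14201 (a = (-79 + 59)*44 + (-37 - 2*(-81)*(-1 - 81)) = -20*44 + (-37 - 2*(-81)*(-82)) = -880 + (-37 - 13284) = -880 - 13321 = -14201)
a - c(-122, 91) = -14201 - (-19 - 122*91) = -14201 - (-19 - 11102) = -14201 - 1*(-11121) = -14201 + 11121 = -3080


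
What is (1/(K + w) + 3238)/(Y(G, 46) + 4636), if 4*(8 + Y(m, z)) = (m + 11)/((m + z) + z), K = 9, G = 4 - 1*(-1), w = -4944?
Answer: 1550014313/2215420200 ≈ 0.69965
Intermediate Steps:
G = 5 (G = 4 + 1 = 5)
Y(m, z) = -8 + (11 + m)/(4*(m + 2*z)) (Y(m, z) = -8 + ((m + 11)/((m + z) + z))/4 = -8 + ((11 + m)/(m + 2*z))/4 = -8 + (11 + m)/(4*(m + 2*z)))
(1/(K + w) + 3238)/(Y(G, 46) + 4636) = (1/(9 - 4944) + 3238)/((11 - 64*46 - 31*5)/(4*(5 + 2*46)) + 4636) = (1/(-4935) + 3238)/((11 - 2944 - 155)/(4*(5 + 92)) + 4636) = (-1/4935 + 3238)/((¼)*(-3088)/97 + 4636) = 15979529/(4935*((¼)*(1/97)*(-3088) + 4636)) = 15979529/(4935*(-772/97 + 4636)) = 15979529/(4935*(448920/97)) = (15979529/4935)*(97/448920) = 1550014313/2215420200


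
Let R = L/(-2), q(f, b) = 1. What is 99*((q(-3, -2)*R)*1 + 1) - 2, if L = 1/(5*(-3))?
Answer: 1003/10 ≈ 100.30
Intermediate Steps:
L = -1/15 (L = 1/(-15) = -1/15 ≈ -0.066667)
R = 1/30 (R = -1/15/(-2) = -1/15*(-½) = 1/30 ≈ 0.033333)
99*((q(-3, -2)*R)*1 + 1) - 2 = 99*((1*(1/30))*1 + 1) - 2 = 99*((1/30)*1 + 1) - 2 = 99*(1/30 + 1) - 2 = 99*(31/30) - 2 = 1023/10 - 2 = 1003/10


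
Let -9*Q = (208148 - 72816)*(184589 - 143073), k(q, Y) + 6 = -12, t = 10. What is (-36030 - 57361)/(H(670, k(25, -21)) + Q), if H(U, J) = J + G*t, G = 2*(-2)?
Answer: 840519/5618443834 ≈ 0.00014960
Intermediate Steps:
G = -4
k(q, Y) = -18 (k(q, Y) = -6 - 12 = -18)
Q = -5618443312/9 (Q = -(208148 - 72816)*(184589 - 143073)/9 = -135332*41516/9 = -1/9*5618443312 = -5618443312/9 ≈ -6.2427e+8)
H(U, J) = -40 + J (H(U, J) = J - 4*10 = J - 40 = -40 + J)
(-36030 - 57361)/(H(670, k(25, -21)) + Q) = (-36030 - 57361)/((-40 - 18) - 5618443312/9) = -93391/(-58 - 5618443312/9) = -93391/(-5618443834/9) = -93391*(-9/5618443834) = 840519/5618443834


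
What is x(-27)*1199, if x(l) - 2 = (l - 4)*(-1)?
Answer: 39567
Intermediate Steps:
x(l) = 6 - l (x(l) = 2 + (l - 4)*(-1) = 2 + (-4 + l)*(-1) = 2 + (4 - l) = 6 - l)
x(-27)*1199 = (6 - 1*(-27))*1199 = (6 + 27)*1199 = 33*1199 = 39567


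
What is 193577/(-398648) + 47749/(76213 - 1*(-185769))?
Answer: -15839323131/52219300168 ≈ -0.30332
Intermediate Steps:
193577/(-398648) + 47749/(76213 - 1*(-185769)) = 193577*(-1/398648) + 47749/(76213 + 185769) = -193577/398648 + 47749/261982 = -15839323131/52219300168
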